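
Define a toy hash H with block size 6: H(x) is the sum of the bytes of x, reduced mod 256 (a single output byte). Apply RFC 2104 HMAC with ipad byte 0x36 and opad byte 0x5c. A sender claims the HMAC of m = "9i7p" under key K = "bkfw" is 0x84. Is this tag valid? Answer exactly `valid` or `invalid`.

Key "bkfw" = 62 6b 66 77 is 4 bytes ≤ B = 6; zero-pad to 6 bytes: K' = 62 6b 66 77 00 00.
K' ⊕ ipad = 54 5d 50 41 36 36; K' ⊕ opad = 3e 37 3a 2b 5c 5c.
Inner hash: sum = 84+93+80+65+54+54+57+105+55+112 = 759; mod 256 = 247 → f7.
Outer hash (recomputed tag): sum = 62+55+58+43+92+92+247 = 649; mod 256 = 137 → 89.
Recomputed tag = 89; claimed = 84 → mismatch.

invalid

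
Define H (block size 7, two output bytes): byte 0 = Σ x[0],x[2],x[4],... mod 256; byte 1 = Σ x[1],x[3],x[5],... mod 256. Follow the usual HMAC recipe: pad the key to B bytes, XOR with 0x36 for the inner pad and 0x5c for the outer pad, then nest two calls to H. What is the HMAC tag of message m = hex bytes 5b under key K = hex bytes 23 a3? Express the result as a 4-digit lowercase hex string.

Key hex bytes 23 a3 is 2 bytes ≤ B = 7; zero-pad to 7 bytes: K' = 23 a3 00 00 00 00 00.
K' ⊕ ipad = 15 95 36 36 36 36 36.  K' ⊕ opad = 7f ff 5c 5c 5c 5c 5c.
Inner input = (K'⊕ipad) ∥ m = 15 95 36 36 36 36 36 ∥ 5b.
Inner hash: even-index sum = 183 mod 256 = 183; odd-index sum = 348 mod 256 = 92 → b7 5c.
Outer input = (K'⊕opad) ∥ inner = 7f ff 5c 5c 5c 5c 5c ∥ b7 5c.
Outer hash (tag): even-index sum = 495 mod 256 = 239; odd-index sum = 622 mod 256 = 110 → ef 6e.

ef6e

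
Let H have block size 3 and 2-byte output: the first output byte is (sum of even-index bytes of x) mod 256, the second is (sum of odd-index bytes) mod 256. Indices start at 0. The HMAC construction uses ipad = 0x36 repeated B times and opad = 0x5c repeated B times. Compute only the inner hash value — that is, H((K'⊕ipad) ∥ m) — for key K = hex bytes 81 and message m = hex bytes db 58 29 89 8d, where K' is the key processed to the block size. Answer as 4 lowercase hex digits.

Key hex bytes 81 is 1 byte ≤ B = 3; zero-pad to 3 bytes: K' = 81 00 00.
K' ⊕ ipad = b7 36 36.
Inner input = b7 36 36 ∥ db 58 29 89 8d.
Inner hash: even-index sum = 462 mod 256 = 206; odd-index sum = 455 mod 256 = 199 → ce c7.

cec7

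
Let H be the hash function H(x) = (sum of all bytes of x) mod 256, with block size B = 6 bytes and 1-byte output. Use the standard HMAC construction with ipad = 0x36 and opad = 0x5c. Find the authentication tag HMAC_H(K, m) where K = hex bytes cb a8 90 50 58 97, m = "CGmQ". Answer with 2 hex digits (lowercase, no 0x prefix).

Key hex bytes cb a8 90 50 58 97 is exactly B = 6 bytes: K' = cb a8 90 50 58 97.
K' ⊕ ipad = fd 9e a6 66 6e a1.  K' ⊕ opad = 97 f4 cc 0c 04 cb.
Inner input = (K'⊕ipad) ∥ m = fd 9e a6 66 6e a1 ∥ 43 47 6d 51.
Inner hash: sum = 253+158+166+102+110+161+67+71+109+81 = 1278; mod 256 = 254 → fe.
Outer input = (K'⊕opad) ∥ inner = 97 f4 cc 0c 04 cb ∥ fe.
Outer hash (tag): sum = 151+244+204+12+4+203+254 = 1072; mod 256 = 48 → 30.

30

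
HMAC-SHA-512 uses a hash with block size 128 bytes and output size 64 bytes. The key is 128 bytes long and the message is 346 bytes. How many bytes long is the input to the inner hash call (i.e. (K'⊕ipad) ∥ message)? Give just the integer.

474

Key is 128 ≤ 128 bytes, zero-padded: |K'| = 128.
Inner input = (K'⊕ipad) ∥ m → 128 + 346 = 474 bytes.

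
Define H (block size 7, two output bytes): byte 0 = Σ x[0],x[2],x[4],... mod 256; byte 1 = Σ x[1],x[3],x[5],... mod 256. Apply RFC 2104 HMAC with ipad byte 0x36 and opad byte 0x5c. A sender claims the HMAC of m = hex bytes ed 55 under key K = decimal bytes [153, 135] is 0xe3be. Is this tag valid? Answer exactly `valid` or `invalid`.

invalid

Key decimal bytes [153, 135] = 99 87 is 2 bytes ≤ B = 7; zero-pad to 7 bytes: K' = 99 87 00 00 00 00 00.
K' ⊕ ipad = af b1 36 36 36 36 36; K' ⊕ opad = c5 db 5c 5c 5c 5c 5c.
Inner hash: even-index sum = 422 mod 256 = 166; odd-index sum = 522 mod 256 = 10 → a6 0a.
Outer hash (recomputed tag): even-index sum = 483 mod 256 = 227; odd-index sum = 569 mod 256 = 57 → e3 39.
Recomputed tag = e339; claimed = e3be → mismatch.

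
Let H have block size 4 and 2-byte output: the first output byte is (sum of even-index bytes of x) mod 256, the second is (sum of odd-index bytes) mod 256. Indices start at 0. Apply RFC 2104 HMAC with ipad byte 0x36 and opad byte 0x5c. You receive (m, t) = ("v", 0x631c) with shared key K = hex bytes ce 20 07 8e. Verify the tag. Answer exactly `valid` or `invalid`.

Key hex bytes ce 20 07 8e is exactly B = 4 bytes: K' = ce 20 07 8e.
K' ⊕ ipad = f8 16 31 b8; K' ⊕ opad = 92 7c 5b d2.
Inner hash: even-index sum = 415 mod 256 = 159; odd-index sum = 206 mod 256 = 206 → 9f ce.
Outer hash (recomputed tag): even-index sum = 396 mod 256 = 140; odd-index sum = 540 mod 256 = 28 → 8c 1c.
Recomputed tag = 8c1c; claimed = 631c → mismatch.

invalid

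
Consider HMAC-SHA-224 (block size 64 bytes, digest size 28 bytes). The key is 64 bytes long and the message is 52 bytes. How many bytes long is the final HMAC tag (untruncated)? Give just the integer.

The tag is one SHA-224 digest: 28 bytes.

28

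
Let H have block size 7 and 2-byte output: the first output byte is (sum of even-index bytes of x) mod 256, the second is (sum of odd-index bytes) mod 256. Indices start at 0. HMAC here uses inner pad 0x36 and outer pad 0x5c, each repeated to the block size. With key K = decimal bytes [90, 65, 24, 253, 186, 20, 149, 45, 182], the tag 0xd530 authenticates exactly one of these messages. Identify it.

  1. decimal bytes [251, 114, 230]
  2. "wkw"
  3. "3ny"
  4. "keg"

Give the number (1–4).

Key decimal bytes [90, 65, 24, 253, 186, 20, 149, 45, 182] = 5a 41 18 fd ba 14 95 2d b6 is 9 bytes > B = 7, so hash it first: H(key) = 77 7f, then zero-pad to 7 bytes: K' = 77 7f 00 00 00 00 00.
K' ⊕ ipad = 41 49 36 36 36 36 36; K' ⊕ opad = 2b 23 5c 5c 5c 5c 5c.
m1: inner = H(41 49 36 36 36 36 36 fb 72 e6) = 55 96; tag = H(2b 23 5c 5c 5c 5c 5c 55 96) = d530 ← matches
m2: inner = H(41 49 36 36 36 36 36 77 6b 77) = 4e a3; tag = H(2b 23 5c 5c 5c 5c 5c 4e a3) = e229
m3: inner = H(41 49 36 36 36 36 36 33 6e 79) = 51 61; tag = H(2b 23 5c 5c 5c 5c 5c 51 61) = a02c
m4: inner = H(41 49 36 36 36 36 36 6b 65 67) = 48 87; tag = H(2b 23 5c 5c 5c 5c 5c 48 87) = c623

1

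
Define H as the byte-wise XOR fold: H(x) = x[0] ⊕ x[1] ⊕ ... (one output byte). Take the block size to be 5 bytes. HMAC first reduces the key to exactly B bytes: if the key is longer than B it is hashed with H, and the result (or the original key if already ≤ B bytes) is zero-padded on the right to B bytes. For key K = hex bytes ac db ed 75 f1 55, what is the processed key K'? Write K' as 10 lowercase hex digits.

4b00000000

|K| = 6 > B = 5, so first hash the key.
H(K): XOR ac⊕db⊕ed⊕75⊕f1⊕55 = 4b.
Zero-pad H(K) = 4b to 5 bytes: K' = 4b 00 00 00 00.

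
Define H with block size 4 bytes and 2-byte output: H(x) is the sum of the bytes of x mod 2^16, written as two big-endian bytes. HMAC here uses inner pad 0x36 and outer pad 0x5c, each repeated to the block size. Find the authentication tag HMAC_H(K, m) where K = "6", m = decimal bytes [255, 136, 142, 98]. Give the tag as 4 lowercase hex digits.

Key "6" = 36 is 1 byte ≤ B = 4; zero-pad to 4 bytes: K' = 36 00 00 00.
K' ⊕ ipad = 00 36 36 36.  K' ⊕ opad = 6a 5c 5c 5c.
Inner input = (K'⊕ipad) ∥ m = 00 36 36 36 ∥ ff 88 8e 62.
Inner hash: sum = 0+54+54+54+255+136+142+98 = 793 → 03 19.
Outer input = (K'⊕opad) ∥ inner = 6a 5c 5c 5c ∥ 03 19.
Outer hash (tag): sum = 106+92+92+92+3+25 = 410 → 01 9a.

019a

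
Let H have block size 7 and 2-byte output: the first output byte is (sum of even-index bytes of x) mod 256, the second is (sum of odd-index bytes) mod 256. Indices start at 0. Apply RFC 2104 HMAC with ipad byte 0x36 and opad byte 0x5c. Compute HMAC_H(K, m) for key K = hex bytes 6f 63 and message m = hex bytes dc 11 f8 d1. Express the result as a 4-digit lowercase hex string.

dcd4

Key hex bytes 6f 63 is 2 bytes ≤ B = 7; zero-pad to 7 bytes: K' = 6f 63 00 00 00 00 00.
K' ⊕ ipad = 59 55 36 36 36 36 36.  K' ⊕ opad = 33 3f 5c 5c 5c 5c 5c.
Inner input = (K'⊕ipad) ∥ m = 59 55 36 36 36 36 36 ∥ dc 11 f8 d1.
Inner hash: even-index sum = 477 mod 256 = 221; odd-index sum = 661 mod 256 = 149 → dd 95.
Outer input = (K'⊕opad) ∥ inner = 33 3f 5c 5c 5c 5c 5c ∥ dd 95.
Outer hash (tag): even-index sum = 476 mod 256 = 220; odd-index sum = 468 mod 256 = 212 → dc d4.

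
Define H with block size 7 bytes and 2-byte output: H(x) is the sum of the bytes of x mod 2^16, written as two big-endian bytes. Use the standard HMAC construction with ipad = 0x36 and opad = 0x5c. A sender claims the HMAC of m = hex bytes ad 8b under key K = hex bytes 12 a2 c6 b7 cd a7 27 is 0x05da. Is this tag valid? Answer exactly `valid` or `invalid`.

Key hex bytes 12 a2 c6 b7 cd a7 27 is exactly B = 7 bytes: K' = 12 a2 c6 b7 cd a7 27.
K' ⊕ ipad = 24 94 f0 81 fb 91 11; K' ⊕ opad = 4e fe 9a eb 91 fb 7b.
Inner hash: sum = 36+148+240+129+251+145+17+173+139 = 1278 → 04 fe.
Outer hash (recomputed tag): sum = 78+254+154+235+145+251+123+4+254 = 1498 → 05 da.
Recomputed tag = 05da; claimed = 05da → match.

valid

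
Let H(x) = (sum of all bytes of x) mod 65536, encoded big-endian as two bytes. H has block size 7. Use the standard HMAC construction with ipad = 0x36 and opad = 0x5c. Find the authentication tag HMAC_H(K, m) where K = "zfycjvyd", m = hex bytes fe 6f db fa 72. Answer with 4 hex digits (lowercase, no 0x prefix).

Key "zfycjvyd" = 7a 66 79 63 6a 76 79 64 is 8 bytes > B = 7, so hash it first: H(key) = 03 79, then zero-pad to 7 bytes: K' = 03 79 00 00 00 00 00.
K' ⊕ ipad = 35 4f 36 36 36 36 36.  K' ⊕ opad = 5f 25 5c 5c 5c 5c 5c.
Inner input = (K'⊕ipad) ∥ m = 35 4f 36 36 36 36 36 ∥ fe 6f db fa 72.
Inner hash: sum = 53+79+54+54+54+54+54+254+111+219+250+114 = 1350 → 05 46.
Outer input = (K'⊕opad) ∥ inner = 5f 25 5c 5c 5c 5c 5c ∥ 05 46.
Outer hash (tag): sum = 95+37+92+92+92+92+92+5+70 = 667 → 02 9b.

029b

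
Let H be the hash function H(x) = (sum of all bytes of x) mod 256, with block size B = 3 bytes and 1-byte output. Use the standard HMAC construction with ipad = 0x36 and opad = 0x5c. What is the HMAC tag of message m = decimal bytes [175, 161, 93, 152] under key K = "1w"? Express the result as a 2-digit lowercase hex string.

b7

Key "1w" = 31 77 is 2 bytes ≤ B = 3; zero-pad to 3 bytes: K' = 31 77 00.
K' ⊕ ipad = 07 41 36.  K' ⊕ opad = 6d 2b 5c.
Inner input = (K'⊕ipad) ∥ m = 07 41 36 ∥ af a1 5d 98.
Inner hash: sum = 7+65+54+175+161+93+152 = 707; mod 256 = 195 → c3.
Outer input = (K'⊕opad) ∥ inner = 6d 2b 5c ∥ c3.
Outer hash (tag): sum = 109+43+92+195 = 439; mod 256 = 183 → b7.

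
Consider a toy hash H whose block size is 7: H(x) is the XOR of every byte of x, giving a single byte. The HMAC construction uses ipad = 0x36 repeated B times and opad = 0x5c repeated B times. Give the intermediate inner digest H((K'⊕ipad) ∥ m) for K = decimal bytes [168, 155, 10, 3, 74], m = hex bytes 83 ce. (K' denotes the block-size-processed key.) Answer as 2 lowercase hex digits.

Key decimal bytes [168, 155, 10, 3, 74] = a8 9b 0a 03 4a is 5 bytes ≤ B = 7; zero-pad to 7 bytes: K' = a8 9b 0a 03 4a 00 00.
K' ⊕ ipad = 9e ad 3c 35 7c 36 36.
Inner input = 9e ad 3c 35 7c 36 36 ∥ 83 ce.
Inner hash: XOR 9e⊕ad⊕3c⊕35⊕7c⊕36⊕36⊕83⊕ce = 0b.

0b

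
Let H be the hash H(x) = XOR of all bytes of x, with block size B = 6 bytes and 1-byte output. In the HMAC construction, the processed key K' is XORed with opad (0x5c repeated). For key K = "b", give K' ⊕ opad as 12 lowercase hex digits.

3e5c5c5c5c5c

Key "b" = 62 is 1 byte ≤ B = 6; zero-pad to 6 bytes: K' = 62 00 00 00 00 00.
XOR each byte with 0x5c: 62⊕5c=3e, 00⊕5c=5c, 00⊕5c=5c, 00⊕5c=5c, 00⊕5c=5c, 00⊕5c=5c.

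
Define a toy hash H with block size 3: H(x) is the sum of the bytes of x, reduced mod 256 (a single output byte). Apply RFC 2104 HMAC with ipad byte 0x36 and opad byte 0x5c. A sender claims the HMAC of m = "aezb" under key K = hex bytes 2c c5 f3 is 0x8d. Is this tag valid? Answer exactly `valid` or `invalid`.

invalid

Key hex bytes 2c c5 f3 is exactly B = 3 bytes: K' = 2c c5 f3.
K' ⊕ ipad = 1a f3 c5; K' ⊕ opad = 70 99 af.
Inner hash: sum = 26+243+197+97+101+122+98 = 884; mod 256 = 116 → 74.
Outer hash (recomputed tag): sum = 112+153+175+116 = 556; mod 256 = 44 → 2c.
Recomputed tag = 2c; claimed = 8d → mismatch.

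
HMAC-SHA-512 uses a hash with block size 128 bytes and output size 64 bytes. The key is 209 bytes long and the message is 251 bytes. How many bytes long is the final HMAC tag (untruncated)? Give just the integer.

The tag is one SHA-512 digest: 64 bytes.

64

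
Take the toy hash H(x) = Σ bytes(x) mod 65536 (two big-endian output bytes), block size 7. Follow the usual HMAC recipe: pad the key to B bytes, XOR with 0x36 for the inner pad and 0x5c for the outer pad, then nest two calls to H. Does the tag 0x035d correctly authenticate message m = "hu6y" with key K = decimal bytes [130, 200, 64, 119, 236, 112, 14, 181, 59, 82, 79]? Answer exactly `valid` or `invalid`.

Key decimal bytes [130, 200, 64, 119, 236, 112, 14, 181, 59, 82, 79] = 82 c8 40 77 ec 70 0e b5 3b 52 4f is 11 bytes > B = 7, so hash it first: H(key) = 04 fc, then zero-pad to 7 bytes: K' = 04 fc 00 00 00 00 00.
K' ⊕ ipad = 32 ca 36 36 36 36 36; K' ⊕ opad = 58 a0 5c 5c 5c 5c 5c.
Inner hash: sum = 50+202+54+54+54+54+54+104+117+54+121 = 918 → 03 96.
Outer hash (recomputed tag): sum = 88+160+92+92+92+92+92+3+150 = 861 → 03 5d.
Recomputed tag = 035d; claimed = 035d → match.

valid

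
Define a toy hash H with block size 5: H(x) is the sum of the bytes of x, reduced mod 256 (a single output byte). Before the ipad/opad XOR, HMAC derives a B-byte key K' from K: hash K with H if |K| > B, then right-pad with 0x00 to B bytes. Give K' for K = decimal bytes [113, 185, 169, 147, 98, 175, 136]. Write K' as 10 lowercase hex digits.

|K| = 7 > B = 5, so first hash the key.
H(K): sum = 113+185+169+147+98+175+136 = 1023; mod 256 = 255 → ff.
Zero-pad H(K) = ff to 5 bytes: K' = ff 00 00 00 00.

ff00000000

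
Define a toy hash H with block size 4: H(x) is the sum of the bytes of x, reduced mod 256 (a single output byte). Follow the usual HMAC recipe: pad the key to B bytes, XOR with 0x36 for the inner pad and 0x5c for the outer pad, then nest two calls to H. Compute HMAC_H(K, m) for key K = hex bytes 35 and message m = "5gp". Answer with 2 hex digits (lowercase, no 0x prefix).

2e

Key hex bytes 35 is 1 byte ≤ B = 4; zero-pad to 4 bytes: K' = 35 00 00 00.
K' ⊕ ipad = 03 36 36 36.  K' ⊕ opad = 69 5c 5c 5c.
Inner input = (K'⊕ipad) ∥ m = 03 36 36 36 ∥ 35 67 70.
Inner hash: sum = 3+54+54+54+53+103+112 = 433; mod 256 = 177 → b1.
Outer input = (K'⊕opad) ∥ inner = 69 5c 5c 5c ∥ b1.
Outer hash (tag): sum = 105+92+92+92+177 = 558; mod 256 = 46 → 2e.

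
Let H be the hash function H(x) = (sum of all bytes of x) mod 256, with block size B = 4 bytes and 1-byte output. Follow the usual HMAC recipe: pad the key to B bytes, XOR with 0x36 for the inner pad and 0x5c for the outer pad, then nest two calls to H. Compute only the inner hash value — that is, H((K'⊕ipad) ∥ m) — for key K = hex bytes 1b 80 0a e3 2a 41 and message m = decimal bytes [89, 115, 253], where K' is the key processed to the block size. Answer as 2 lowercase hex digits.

30

Key hex bytes 1b 80 0a e3 2a 41 is 6 bytes > B = 4, so hash it first: H(key) = f3, then zero-pad to 4 bytes: K' = f3 00 00 00.
K' ⊕ ipad = c5 36 36 36.
Inner input = c5 36 36 36 ∥ 59 73 fd.
Inner hash: sum = 197+54+54+54+89+115+253 = 816; mod 256 = 48 → 30.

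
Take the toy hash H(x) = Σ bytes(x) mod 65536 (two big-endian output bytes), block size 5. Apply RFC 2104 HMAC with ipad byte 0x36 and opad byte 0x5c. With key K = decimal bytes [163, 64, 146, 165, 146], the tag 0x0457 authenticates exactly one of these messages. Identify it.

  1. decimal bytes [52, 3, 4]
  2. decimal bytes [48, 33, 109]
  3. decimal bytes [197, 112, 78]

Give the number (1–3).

Key decimal bytes [163, 64, 146, 165, 146] = a3 40 92 a5 92 is exactly B = 5 bytes: K' = a3 40 92 a5 92.
K' ⊕ ipad = 95 76 a4 93 a4; K' ⊕ opad = ff 1c ce f9 ce.
m1: inner = H(95 76 a4 93 a4 34 03 04) = 03 21; tag = H(ff 1c ce f9 ce 03 21) = 03d4
m2: inner = H(95 76 a4 93 a4 30 21 6d) = 03 a4; tag = H(ff 1c ce f9 ce 03 a4) = 0457 ← matches
m3: inner = H(95 76 a4 93 a4 c5 70 4e) = 04 69; tag = H(ff 1c ce f9 ce 04 69) = 041d

2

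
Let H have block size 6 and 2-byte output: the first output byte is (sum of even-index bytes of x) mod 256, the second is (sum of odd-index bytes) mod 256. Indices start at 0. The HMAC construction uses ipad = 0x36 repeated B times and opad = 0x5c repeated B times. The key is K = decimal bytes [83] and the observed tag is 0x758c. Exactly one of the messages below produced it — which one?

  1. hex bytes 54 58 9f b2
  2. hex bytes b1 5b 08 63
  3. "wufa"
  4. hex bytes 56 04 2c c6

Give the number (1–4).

3

Key decimal bytes [83] = 53 is 1 byte ≤ B = 6; zero-pad to 6 bytes: K' = 53 00 00 00 00 00.
K' ⊕ ipad = 65 36 36 36 36 36; K' ⊕ opad = 0f 5c 5c 5c 5c 5c.
m1: inner = H(65 36 36 36 36 36 54 58 9f b2) = c4 ac; tag = H(0f 5c 5c 5c 5c 5c c4 ac) = 8bc0
m2: inner = H(65 36 36 36 36 36 b1 5b 08 63) = 8a 60; tag = H(0f 5c 5c 5c 5c 5c 8a 60) = 5174
m3: inner = H(65 36 36 36 36 36 77 75 66 61) = ae 78; tag = H(0f 5c 5c 5c 5c 5c ae 78) = 758c ← matches
m4: inner = H(65 36 36 36 36 36 56 04 2c c6) = 53 6c; tag = H(0f 5c 5c 5c 5c 5c 53 6c) = 1a80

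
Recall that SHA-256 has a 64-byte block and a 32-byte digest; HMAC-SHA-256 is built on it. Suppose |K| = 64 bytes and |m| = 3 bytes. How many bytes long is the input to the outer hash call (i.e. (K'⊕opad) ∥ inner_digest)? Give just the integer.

96

Key is 64 ≤ 64 bytes, zero-padded: |K'| = 64.
Outer input = (K'⊕opad) ∥ H(inner) → 64 + 32 = 96 bytes.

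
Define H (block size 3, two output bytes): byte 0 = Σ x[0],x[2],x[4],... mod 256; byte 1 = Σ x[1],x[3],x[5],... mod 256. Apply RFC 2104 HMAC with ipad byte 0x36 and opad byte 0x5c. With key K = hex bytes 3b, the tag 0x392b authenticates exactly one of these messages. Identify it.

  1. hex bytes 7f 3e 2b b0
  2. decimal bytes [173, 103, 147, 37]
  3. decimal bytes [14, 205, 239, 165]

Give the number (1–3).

2

Key hex bytes 3b is 1 byte ≤ B = 3; zero-pad to 3 bytes: K' = 3b 00 00.
K' ⊕ ipad = 0d 36 36; K' ⊕ opad = 67 5c 5c.
m1: inner = H(0d 36 36 7f 3e 2b b0) = 31 e0; tag = H(67 5c 5c 31 e0) = a38d
m2: inner = H(0d 36 36 ad 67 93 25) = cf 76; tag = H(67 5c 5c cf 76) = 392b ← matches
m3: inner = H(0d 36 36 0e cd ef a5) = b5 33; tag = H(67 5c 5c b5 33) = f611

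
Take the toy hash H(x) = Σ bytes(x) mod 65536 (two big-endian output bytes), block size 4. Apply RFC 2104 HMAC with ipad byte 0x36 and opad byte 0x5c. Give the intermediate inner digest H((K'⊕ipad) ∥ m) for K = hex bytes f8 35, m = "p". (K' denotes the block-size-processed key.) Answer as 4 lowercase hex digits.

Key hex bytes f8 35 is 2 bytes ≤ B = 4; zero-pad to 4 bytes: K' = f8 35 00 00.
K' ⊕ ipad = ce 03 36 36.
Inner input = ce 03 36 36 ∥ 70.
Inner hash: sum = 206+3+54+54+112 = 429 → 01 ad.

01ad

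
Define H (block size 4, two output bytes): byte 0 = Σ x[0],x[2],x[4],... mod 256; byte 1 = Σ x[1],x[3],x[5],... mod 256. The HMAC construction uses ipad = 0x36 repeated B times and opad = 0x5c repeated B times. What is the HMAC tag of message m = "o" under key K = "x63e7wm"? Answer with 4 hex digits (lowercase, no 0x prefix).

8d04

Key "x63e7wm" = 78 36 33 65 37 77 6d is 7 bytes > B = 4, so hash it first: H(key) = 4f 12, then zero-pad to 4 bytes: K' = 4f 12 00 00.
K' ⊕ ipad = 79 24 36 36.  K' ⊕ opad = 13 4e 5c 5c.
Inner input = (K'⊕ipad) ∥ m = 79 24 36 36 ∥ 6f.
Inner hash: even-index sum = 286 mod 256 = 30; odd-index sum = 90 mod 256 = 90 → 1e 5a.
Outer input = (K'⊕opad) ∥ inner = 13 4e 5c 5c ∥ 1e 5a.
Outer hash (tag): even-index sum = 141 mod 256 = 141; odd-index sum = 260 mod 256 = 4 → 8d 04.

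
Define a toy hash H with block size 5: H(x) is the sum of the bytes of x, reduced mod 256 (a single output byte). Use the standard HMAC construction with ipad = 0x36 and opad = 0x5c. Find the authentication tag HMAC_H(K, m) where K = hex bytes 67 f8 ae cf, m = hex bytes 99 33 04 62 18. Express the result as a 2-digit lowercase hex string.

f0

Key hex bytes 67 f8 ae cf is 4 bytes ≤ B = 5; zero-pad to 5 bytes: K' = 67 f8 ae cf 00.
K' ⊕ ipad = 51 ce 98 f9 36.  K' ⊕ opad = 3b a4 f2 93 5c.
Inner input = (K'⊕ipad) ∥ m = 51 ce 98 f9 36 ∥ 99 33 04 62 18.
Inner hash: sum = 81+206+152+249+54+153+51+4+98+24 = 1072; mod 256 = 48 → 30.
Outer input = (K'⊕opad) ∥ inner = 3b a4 f2 93 5c ∥ 30.
Outer hash (tag): sum = 59+164+242+147+92+48 = 752; mod 256 = 240 → f0.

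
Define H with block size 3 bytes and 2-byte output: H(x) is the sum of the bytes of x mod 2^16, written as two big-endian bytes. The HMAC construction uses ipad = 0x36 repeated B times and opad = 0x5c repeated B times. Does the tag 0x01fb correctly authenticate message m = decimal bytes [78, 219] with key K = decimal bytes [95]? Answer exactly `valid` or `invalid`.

invalid

Key decimal bytes [95] = 5f is 1 byte ≤ B = 3; zero-pad to 3 bytes: K' = 5f 00 00.
K' ⊕ ipad = 69 36 36; K' ⊕ opad = 03 5c 5c.
Inner hash: sum = 105+54+54+78+219 = 510 → 01 fe.
Outer hash (recomputed tag): sum = 3+92+92+1+254 = 442 → 01 ba.
Recomputed tag = 01ba; claimed = 01fb → mismatch.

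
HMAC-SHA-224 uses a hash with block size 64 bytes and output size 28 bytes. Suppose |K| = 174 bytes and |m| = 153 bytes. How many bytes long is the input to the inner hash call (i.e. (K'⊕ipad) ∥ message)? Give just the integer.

Key is 174 > 64 bytes, so it is hashed to 28 bytes then zero-padded to 64: |K'| = 64.
Inner input = (K'⊕ipad) ∥ m → 64 + 153 = 217 bytes.

217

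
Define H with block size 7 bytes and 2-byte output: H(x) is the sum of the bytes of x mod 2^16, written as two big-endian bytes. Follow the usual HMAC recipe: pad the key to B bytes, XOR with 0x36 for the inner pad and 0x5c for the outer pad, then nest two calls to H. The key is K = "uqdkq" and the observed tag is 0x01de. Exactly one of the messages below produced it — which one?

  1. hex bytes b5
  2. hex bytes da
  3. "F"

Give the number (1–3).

3

Key "uqdkq" = 75 71 64 6b 71 is 5 bytes ≤ B = 7; zero-pad to 7 bytes: K' = 75 71 64 6b 71 00 00.
K' ⊕ ipad = 43 47 52 5d 47 36 36; K' ⊕ opad = 29 2d 38 37 2d 5c 5c.
m1: inner = H(43 47 52 5d 47 36 36 b5) = 02 a1; tag = H(29 2d 38 37 2d 5c 5c 02 a1) = 024d
m2: inner = H(43 47 52 5d 47 36 36 da) = 02 c6; tag = H(29 2d 38 37 2d 5c 5c 02 c6) = 0272
m3: inner = H(43 47 52 5d 47 36 36 46) = 02 32; tag = H(29 2d 38 37 2d 5c 5c 02 32) = 01de ← matches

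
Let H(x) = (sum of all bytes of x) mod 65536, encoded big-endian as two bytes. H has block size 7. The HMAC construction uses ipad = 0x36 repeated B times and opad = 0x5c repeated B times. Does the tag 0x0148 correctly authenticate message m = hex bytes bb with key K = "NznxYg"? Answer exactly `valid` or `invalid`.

Key "NznxYg" = 4e 7a 6e 78 59 67 is 6 bytes ≤ B = 7; zero-pad to 7 bytes: K' = 4e 7a 6e 78 59 67 00.
K' ⊕ ipad = 78 4c 58 4e 6f 51 36; K' ⊕ opad = 12 26 32 24 05 3b 5c.
Inner hash: sum = 120+76+88+78+111+81+54+187 = 795 → 03 1b.
Outer hash (recomputed tag): sum = 18+38+50+36+5+59+92+3+27 = 328 → 01 48.
Recomputed tag = 0148; claimed = 0148 → match.

valid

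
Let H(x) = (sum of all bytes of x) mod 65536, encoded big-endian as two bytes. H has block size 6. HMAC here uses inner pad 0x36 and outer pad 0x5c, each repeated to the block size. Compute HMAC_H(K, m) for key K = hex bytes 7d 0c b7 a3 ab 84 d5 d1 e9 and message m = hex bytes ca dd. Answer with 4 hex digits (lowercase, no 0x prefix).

Key hex bytes 7d 0c b7 a3 ab 84 d5 d1 e9 is 9 bytes > B = 6, so hash it first: H(key) = 05 a1, then zero-pad to 6 bytes: K' = 05 a1 00 00 00 00.
K' ⊕ ipad = 33 97 36 36 36 36.  K' ⊕ opad = 59 fd 5c 5c 5c 5c.
Inner input = (K'⊕ipad) ∥ m = 33 97 36 36 36 36 ∥ ca dd.
Inner hash: sum = 51+151+54+54+54+54+202+221 = 841 → 03 49.
Outer input = (K'⊕opad) ∥ inner = 59 fd 5c 5c 5c 5c ∥ 03 49.
Outer hash (tag): sum = 89+253+92+92+92+92+3+73 = 786 → 03 12.

0312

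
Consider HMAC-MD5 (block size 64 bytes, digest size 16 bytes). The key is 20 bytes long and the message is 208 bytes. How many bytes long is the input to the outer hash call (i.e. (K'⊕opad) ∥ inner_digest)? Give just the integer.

Key is 20 ≤ 64 bytes, zero-padded: |K'| = 64.
Outer input = (K'⊕opad) ∥ H(inner) → 64 + 16 = 80 bytes.

80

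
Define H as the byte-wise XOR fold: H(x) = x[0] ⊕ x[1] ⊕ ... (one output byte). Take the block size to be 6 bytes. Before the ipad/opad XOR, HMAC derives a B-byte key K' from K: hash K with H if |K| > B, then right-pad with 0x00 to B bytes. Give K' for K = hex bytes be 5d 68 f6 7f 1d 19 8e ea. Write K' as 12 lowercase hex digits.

620000000000

|K| = 9 > B = 6, so first hash the key.
H(K): XOR be⊕5d⊕68⊕f6⊕7f⊕1d⊕19⊕8e⊕ea = 62.
Zero-pad H(K) = 62 to 6 bytes: K' = 62 00 00 00 00 00.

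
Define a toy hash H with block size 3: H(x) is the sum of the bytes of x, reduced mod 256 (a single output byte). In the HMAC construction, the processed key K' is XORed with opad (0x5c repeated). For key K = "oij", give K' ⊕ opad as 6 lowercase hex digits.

333536

Key "oij" = 6f 69 6a is exactly B = 3 bytes: K' = 6f 69 6a.
XOR each byte with 0x5c: 6f⊕5c=33, 69⊕5c=35, 6a⊕5c=36.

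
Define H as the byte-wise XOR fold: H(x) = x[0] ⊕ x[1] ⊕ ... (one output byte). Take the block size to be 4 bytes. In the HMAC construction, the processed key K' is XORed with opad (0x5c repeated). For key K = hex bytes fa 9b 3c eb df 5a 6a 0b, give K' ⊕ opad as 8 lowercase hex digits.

0e5c5c5c

Key hex bytes fa 9b 3c eb df 5a 6a 0b is 8 bytes > B = 4, so hash it first: H(key) = 52, then zero-pad to 4 bytes: K' = 52 00 00 00.
XOR each byte with 0x5c: 52⊕5c=0e, 00⊕5c=5c, 00⊕5c=5c, 00⊕5c=5c.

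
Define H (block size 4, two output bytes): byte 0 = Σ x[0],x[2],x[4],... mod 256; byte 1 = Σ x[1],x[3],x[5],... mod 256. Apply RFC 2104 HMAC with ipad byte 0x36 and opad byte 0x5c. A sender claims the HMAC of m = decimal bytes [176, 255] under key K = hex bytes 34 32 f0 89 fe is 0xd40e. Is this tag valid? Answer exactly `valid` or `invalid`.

invalid

Key hex bytes 34 32 f0 89 fe is 5 bytes > B = 4, so hash it first: H(key) = 22 bb, then zero-pad to 4 bytes: K' = 22 bb 00 00.
K' ⊕ ipad = 14 8d 36 36; K' ⊕ opad = 7e e7 5c 5c.
Inner hash: even-index sum = 250 mod 256 = 250; odd-index sum = 450 mod 256 = 194 → fa c2.
Outer hash (recomputed tag): even-index sum = 468 mod 256 = 212; odd-index sum = 517 mod 256 = 5 → d4 05.
Recomputed tag = d405; claimed = d40e → mismatch.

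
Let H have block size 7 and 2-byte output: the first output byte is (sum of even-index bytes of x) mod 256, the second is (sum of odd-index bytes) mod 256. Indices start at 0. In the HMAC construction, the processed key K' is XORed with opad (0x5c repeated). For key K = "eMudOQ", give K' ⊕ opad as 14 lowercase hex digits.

Key "eMudOQ" = 65 4d 75 64 4f 51 is 6 bytes ≤ B = 7; zero-pad to 7 bytes: K' = 65 4d 75 64 4f 51 00.
XOR each byte with 0x5c: 65⊕5c=39, 4d⊕5c=11, 75⊕5c=29, 64⊕5c=38, 4f⊕5c=13, 51⊕5c=0d, 00⊕5c=5c.

39112938130d5c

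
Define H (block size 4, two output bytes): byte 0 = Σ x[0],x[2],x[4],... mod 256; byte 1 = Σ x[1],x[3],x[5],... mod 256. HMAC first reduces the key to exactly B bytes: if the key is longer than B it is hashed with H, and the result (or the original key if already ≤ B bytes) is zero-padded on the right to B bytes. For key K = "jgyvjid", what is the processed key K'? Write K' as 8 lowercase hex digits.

b1460000

|K| = 7 > B = 4, so first hash the key.
H(K): even-index sum = 433 mod 256 = 177; odd-index sum = 326 mod 256 = 70 → b1 46.
Zero-pad H(K) = b1 46 to 4 bytes: K' = b1 46 00 00.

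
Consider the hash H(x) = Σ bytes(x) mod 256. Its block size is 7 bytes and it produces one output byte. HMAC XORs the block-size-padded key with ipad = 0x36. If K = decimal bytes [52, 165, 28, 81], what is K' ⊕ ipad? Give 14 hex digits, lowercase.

02932a67363636

Key decimal bytes [52, 165, 28, 81] = 34 a5 1c 51 is 4 bytes ≤ B = 7; zero-pad to 7 bytes: K' = 34 a5 1c 51 00 00 00.
XOR each byte with 0x36: 34⊕36=02, a5⊕36=93, 1c⊕36=2a, 51⊕36=67, 00⊕36=36, 00⊕36=36, 00⊕36=36.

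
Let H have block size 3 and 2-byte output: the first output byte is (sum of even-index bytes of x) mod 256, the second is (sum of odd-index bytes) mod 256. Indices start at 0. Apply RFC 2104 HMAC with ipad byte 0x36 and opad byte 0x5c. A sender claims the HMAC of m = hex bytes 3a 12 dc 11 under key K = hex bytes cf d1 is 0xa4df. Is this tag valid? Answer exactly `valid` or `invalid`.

Key hex bytes cf d1 is 2 bytes ≤ B = 3; zero-pad to 3 bytes: K' = cf d1 00.
K' ⊕ ipad = f9 e7 36; K' ⊕ opad = 93 8d 5c.
Inner hash: even-index sum = 338 mod 256 = 82; odd-index sum = 509 mod 256 = 253 → 52 fd.
Outer hash (recomputed tag): even-index sum = 492 mod 256 = 236; odd-index sum = 223 mod 256 = 223 → ec df.
Recomputed tag = ecdf; claimed = a4df → mismatch.

invalid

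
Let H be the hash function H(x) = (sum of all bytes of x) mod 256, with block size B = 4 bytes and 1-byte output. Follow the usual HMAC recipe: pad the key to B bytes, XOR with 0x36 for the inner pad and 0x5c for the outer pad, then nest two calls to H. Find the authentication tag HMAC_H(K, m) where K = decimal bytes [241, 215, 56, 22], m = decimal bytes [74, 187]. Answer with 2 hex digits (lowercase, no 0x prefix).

Key decimal bytes [241, 215, 56, 22] = f1 d7 38 16 is exactly B = 4 bytes: K' = f1 d7 38 16.
K' ⊕ ipad = c7 e1 0e 20.  K' ⊕ opad = ad 8b 64 4a.
Inner input = (K'⊕ipad) ∥ m = c7 e1 0e 20 ∥ 4a bb.
Inner hash: sum = 199+225+14+32+74+187 = 731; mod 256 = 219 → db.
Outer input = (K'⊕opad) ∥ inner = ad 8b 64 4a ∥ db.
Outer hash (tag): sum = 173+139+100+74+219 = 705; mod 256 = 193 → c1.

c1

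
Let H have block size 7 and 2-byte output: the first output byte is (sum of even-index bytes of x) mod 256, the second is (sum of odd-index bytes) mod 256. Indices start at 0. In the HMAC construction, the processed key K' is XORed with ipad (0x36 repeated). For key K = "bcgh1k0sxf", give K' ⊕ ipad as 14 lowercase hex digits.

Key "bcgh1k0sxf" = 62 63 67 68 31 6b 30 73 78 66 is 10 bytes > B = 7, so hash it first: H(key) = a2 0f, then zero-pad to 7 bytes: K' = a2 0f 00 00 00 00 00.
XOR each byte with 0x36: a2⊕36=94, 0f⊕36=39, 00⊕36=36, 00⊕36=36, 00⊕36=36, 00⊕36=36, 00⊕36=36.

94393636363636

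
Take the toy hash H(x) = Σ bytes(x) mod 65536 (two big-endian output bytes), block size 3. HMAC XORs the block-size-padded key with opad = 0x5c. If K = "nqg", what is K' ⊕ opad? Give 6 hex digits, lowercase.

Key "nqg" = 6e 71 67 is exactly B = 3 bytes: K' = 6e 71 67.
XOR each byte with 0x5c: 6e⊕5c=32, 71⊕5c=2d, 67⊕5c=3b.

322d3b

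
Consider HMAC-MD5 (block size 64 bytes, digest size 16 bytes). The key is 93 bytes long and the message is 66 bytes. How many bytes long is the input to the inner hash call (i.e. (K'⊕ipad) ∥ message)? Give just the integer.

Key is 93 > 64 bytes, so it is hashed to 16 bytes then zero-padded to 64: |K'| = 64.
Inner input = (K'⊕ipad) ∥ m → 64 + 66 = 130 bytes.

130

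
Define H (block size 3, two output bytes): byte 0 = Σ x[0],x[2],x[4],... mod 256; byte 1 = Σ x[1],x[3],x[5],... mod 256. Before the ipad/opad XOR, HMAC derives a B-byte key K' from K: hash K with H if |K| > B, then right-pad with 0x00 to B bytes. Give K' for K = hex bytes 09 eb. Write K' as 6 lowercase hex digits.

09eb00

Key hex bytes 09 eb is 2 bytes ≤ B = 3; zero-pad to 3 bytes: K' = 09 eb 00.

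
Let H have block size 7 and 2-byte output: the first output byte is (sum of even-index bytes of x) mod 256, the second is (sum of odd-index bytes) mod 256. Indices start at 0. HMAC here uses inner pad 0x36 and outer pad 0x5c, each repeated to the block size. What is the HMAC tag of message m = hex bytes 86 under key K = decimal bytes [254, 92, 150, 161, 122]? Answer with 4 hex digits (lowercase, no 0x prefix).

Key decimal bytes [254, 92, 150, 161, 122] = fe 5c 96 a1 7a is 5 bytes ≤ B = 7; zero-pad to 7 bytes: K' = fe 5c 96 a1 7a 00 00.
K' ⊕ ipad = c8 6a a0 97 4c 36 36.  K' ⊕ opad = a2 00 ca fd 26 5c 5c.
Inner input = (K'⊕ipad) ∥ m = c8 6a a0 97 4c 36 36 ∥ 86.
Inner hash: even-index sum = 490 mod 256 = 234; odd-index sum = 445 mod 256 = 189 → ea bd.
Outer input = (K'⊕opad) ∥ inner = a2 00 ca fd 26 5c 5c ∥ ea bd.
Outer hash (tag): even-index sum = 683 mod 256 = 171; odd-index sum = 579 mod 256 = 67 → ab 43.

ab43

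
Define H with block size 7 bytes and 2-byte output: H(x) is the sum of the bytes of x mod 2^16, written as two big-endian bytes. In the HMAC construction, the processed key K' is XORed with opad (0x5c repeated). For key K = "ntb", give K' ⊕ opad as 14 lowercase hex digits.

32283e5c5c5c5c

Key "ntb" = 6e 74 62 is 3 bytes ≤ B = 7; zero-pad to 7 bytes: K' = 6e 74 62 00 00 00 00.
XOR each byte with 0x5c: 6e⊕5c=32, 74⊕5c=28, 62⊕5c=3e, 00⊕5c=5c, 00⊕5c=5c, 00⊕5c=5c, 00⊕5c=5c.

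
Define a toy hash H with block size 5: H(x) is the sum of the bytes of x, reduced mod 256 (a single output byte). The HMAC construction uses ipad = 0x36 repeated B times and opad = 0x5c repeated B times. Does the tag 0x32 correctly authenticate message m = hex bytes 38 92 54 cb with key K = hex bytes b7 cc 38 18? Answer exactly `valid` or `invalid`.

invalid

Key hex bytes b7 cc 38 18 is 4 bytes ≤ B = 5; zero-pad to 5 bytes: K' = b7 cc 38 18 00.
K' ⊕ ipad = 81 fa 0e 2e 36; K' ⊕ opad = eb 90 64 44 5c.
Inner hash: sum = 129+250+14+46+54+56+146+84+203 = 982; mod 256 = 214 → d6.
Outer hash (recomputed tag): sum = 235+144+100+68+92+214 = 853; mod 256 = 85 → 55.
Recomputed tag = 55; claimed = 32 → mismatch.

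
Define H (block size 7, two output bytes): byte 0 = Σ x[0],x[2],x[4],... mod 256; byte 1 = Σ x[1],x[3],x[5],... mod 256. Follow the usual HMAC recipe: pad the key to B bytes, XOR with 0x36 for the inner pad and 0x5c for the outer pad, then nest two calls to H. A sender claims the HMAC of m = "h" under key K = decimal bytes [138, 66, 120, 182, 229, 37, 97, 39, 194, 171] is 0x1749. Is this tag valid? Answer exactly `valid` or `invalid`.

Key decimal bytes [138, 66, 120, 182, 229, 37, 97, 39, 194, 171] = 8a 42 78 b6 e5 25 61 27 c2 ab is 10 bytes > B = 7, so hash it first: H(key) = 0a ef, then zero-pad to 7 bytes: K' = 0a ef 00 00 00 00 00.
K' ⊕ ipad = 3c d9 36 36 36 36 36; K' ⊕ opad = 56 b3 5c 5c 5c 5c 5c.
Inner hash: even-index sum = 222 mod 256 = 222; odd-index sum = 429 mod 256 = 173 → de ad.
Outer hash (recomputed tag): even-index sum = 535 mod 256 = 23; odd-index sum = 585 mod 256 = 73 → 17 49.
Recomputed tag = 1749; claimed = 1749 → match.

valid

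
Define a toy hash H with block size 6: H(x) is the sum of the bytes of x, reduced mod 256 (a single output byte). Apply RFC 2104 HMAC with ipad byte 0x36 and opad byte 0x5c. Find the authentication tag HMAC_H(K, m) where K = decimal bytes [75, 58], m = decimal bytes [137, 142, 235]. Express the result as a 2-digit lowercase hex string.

Key decimal bytes [75, 58] = 4b 3a is 2 bytes ≤ B = 6; zero-pad to 6 bytes: K' = 4b 3a 00 00 00 00.
K' ⊕ ipad = 7d 0c 36 36 36 36.  K' ⊕ opad = 17 66 5c 5c 5c 5c.
Inner input = (K'⊕ipad) ∥ m = 7d 0c 36 36 36 36 ∥ 89 8e eb.
Inner hash: sum = 125+12+54+54+54+54+137+142+235 = 867; mod 256 = 99 → 63.
Outer input = (K'⊕opad) ∥ inner = 17 66 5c 5c 5c 5c ∥ 63.
Outer hash (tag): sum = 23+102+92+92+92+92+99 = 592; mod 256 = 80 → 50.

50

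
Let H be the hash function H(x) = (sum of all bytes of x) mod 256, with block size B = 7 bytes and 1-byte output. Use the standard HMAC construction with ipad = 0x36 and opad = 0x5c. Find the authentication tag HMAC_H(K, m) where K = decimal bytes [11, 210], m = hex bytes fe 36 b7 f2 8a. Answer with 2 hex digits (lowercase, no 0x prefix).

47

Key decimal bytes [11, 210] = 0b d2 is 2 bytes ≤ B = 7; zero-pad to 7 bytes: K' = 0b d2 00 00 00 00 00.
K' ⊕ ipad = 3d e4 36 36 36 36 36.  K' ⊕ opad = 57 8e 5c 5c 5c 5c 5c.
Inner input = (K'⊕ipad) ∥ m = 3d e4 36 36 36 36 36 ∥ fe 36 b7 f2 8a.
Inner hash: sum = 61+228+54+54+54+54+54+254+54+183+242+138 = 1430; mod 256 = 150 → 96.
Outer input = (K'⊕opad) ∥ inner = 57 8e 5c 5c 5c 5c 5c ∥ 96.
Outer hash (tag): sum = 87+142+92+92+92+92+92+150 = 839; mod 256 = 71 → 47.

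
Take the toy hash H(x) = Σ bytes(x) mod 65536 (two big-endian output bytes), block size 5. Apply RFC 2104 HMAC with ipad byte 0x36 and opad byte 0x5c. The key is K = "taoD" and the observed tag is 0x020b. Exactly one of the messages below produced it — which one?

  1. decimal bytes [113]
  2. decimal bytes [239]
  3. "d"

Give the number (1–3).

3

Key "taoD" = 74 61 6f 44 is 4 bytes ≤ B = 5; zero-pad to 5 bytes: K' = 74 61 6f 44 00.
K' ⊕ ipad = 42 57 59 72 36; K' ⊕ opad = 28 3d 33 18 5c.
m1: inner = H(42 57 59 72 36 71) = 02 0b; tag = H(28 3d 33 18 5c 02 0b) = 0119
m2: inner = H(42 57 59 72 36 ef) = 02 89; tag = H(28 3d 33 18 5c 02 89) = 0197
m3: inner = H(42 57 59 72 36 64) = 01 fe; tag = H(28 3d 33 18 5c 01 fe) = 020b ← matches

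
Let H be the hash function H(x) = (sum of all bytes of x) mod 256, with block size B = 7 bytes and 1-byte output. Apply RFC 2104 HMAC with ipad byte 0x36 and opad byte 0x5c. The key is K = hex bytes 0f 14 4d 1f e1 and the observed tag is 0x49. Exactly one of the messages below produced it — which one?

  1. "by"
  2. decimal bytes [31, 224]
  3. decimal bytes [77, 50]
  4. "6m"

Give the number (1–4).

4

Key hex bytes 0f 14 4d 1f e1 is 5 bytes ≤ B = 7; zero-pad to 7 bytes: K' = 0f 14 4d 1f e1 00 00.
K' ⊕ ipad = 39 22 7b 29 d7 36 36; K' ⊕ opad = 53 48 11 43 bd 5c 5c.
m1: inner = H(39 22 7b 29 d7 36 36 62 79) = 1d; tag = H(53 48 11 43 bd 5c 5c 1d) = 81
m2: inner = H(39 22 7b 29 d7 36 36 1f e0) = 41; tag = H(53 48 11 43 bd 5c 5c 41) = a5
m3: inner = H(39 22 7b 29 d7 36 36 4d 32) = c1; tag = H(53 48 11 43 bd 5c 5c c1) = 25
m4: inner = H(39 22 7b 29 d7 36 36 36 6d) = e5; tag = H(53 48 11 43 bd 5c 5c e5) = 49 ← matches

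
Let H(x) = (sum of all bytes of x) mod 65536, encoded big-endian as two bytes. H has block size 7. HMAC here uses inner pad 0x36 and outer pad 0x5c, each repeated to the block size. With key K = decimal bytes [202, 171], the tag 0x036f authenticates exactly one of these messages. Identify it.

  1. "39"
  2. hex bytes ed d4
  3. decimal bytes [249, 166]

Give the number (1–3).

1

Key decimal bytes [202, 171] = ca ab is 2 bytes ≤ B = 7; zero-pad to 7 bytes: K' = ca ab 00 00 00 00 00.
K' ⊕ ipad = fc 9d 36 36 36 36 36; K' ⊕ opad = 96 f7 5c 5c 5c 5c 5c.
m1: inner = H(fc 9d 36 36 36 36 36 33 39) = 03 13; tag = H(96 f7 5c 5c 5c 5c 5c 03 13) = 036f ← matches
m2: inner = H(fc 9d 36 36 36 36 36 ed d4) = 04 68; tag = H(96 f7 5c 5c 5c 5c 5c 04 68) = 03c5
m3: inner = H(fc 9d 36 36 36 36 36 f9 a6) = 04 46; tag = H(96 f7 5c 5c 5c 5c 5c 04 46) = 03a3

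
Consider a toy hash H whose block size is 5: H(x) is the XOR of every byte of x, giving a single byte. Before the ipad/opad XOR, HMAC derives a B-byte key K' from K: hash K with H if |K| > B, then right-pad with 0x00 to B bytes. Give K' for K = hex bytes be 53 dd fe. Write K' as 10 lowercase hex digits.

be53ddfe00

Key hex bytes be 53 dd fe is 4 bytes ≤ B = 5; zero-pad to 5 bytes: K' = be 53 dd fe 00.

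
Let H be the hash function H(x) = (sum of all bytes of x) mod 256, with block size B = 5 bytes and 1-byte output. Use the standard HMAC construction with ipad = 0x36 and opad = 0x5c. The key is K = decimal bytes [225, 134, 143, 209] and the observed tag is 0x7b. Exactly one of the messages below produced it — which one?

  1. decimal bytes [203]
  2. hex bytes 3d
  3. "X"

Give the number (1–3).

1

Key decimal bytes [225, 134, 143, 209] = e1 86 8f d1 is 4 bytes ≤ B = 5; zero-pad to 5 bytes: K' = e1 86 8f d1 00.
K' ⊕ ipad = d7 b0 b9 e7 36; K' ⊕ opad = bd da d3 8d 5c.
m1: inner = H(d7 b0 b9 e7 36 cb) = 28; tag = H(bd da d3 8d 5c 28) = 7b ← matches
m2: inner = H(d7 b0 b9 e7 36 3d) = 9a; tag = H(bd da d3 8d 5c 9a) = ed
m3: inner = H(d7 b0 b9 e7 36 58) = b5; tag = H(bd da d3 8d 5c b5) = 08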